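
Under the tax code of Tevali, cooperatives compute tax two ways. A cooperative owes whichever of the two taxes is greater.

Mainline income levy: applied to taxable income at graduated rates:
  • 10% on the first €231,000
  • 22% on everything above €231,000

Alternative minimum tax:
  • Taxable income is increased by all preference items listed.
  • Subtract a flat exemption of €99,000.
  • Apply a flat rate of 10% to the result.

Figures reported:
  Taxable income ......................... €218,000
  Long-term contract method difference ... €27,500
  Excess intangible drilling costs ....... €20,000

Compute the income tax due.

€21,800

Mainline income levy:
  €218,000 × 10% = €21,800

Alternative minimum tax:
  Adjusted income: €218,000 + €27,500 + €20,000 = €265,500
  Less exemption €99,000 → base €166,500
  €166,500 × 10% = €16,650

€21,800 > €16,650, so the mainline income levy governs.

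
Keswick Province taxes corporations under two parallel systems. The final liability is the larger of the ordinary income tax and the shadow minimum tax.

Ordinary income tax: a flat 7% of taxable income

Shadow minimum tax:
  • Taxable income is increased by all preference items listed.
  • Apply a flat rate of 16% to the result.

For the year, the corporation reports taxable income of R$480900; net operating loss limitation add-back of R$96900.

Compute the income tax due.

Shadow minimum tax:
  Adjusted income: R$480900 + R$96900 = R$577800
  R$577800 × 16% = R$92448

Ordinary income tax:
  R$480900 × 7% = R$33663

R$92448 > R$33663, so the shadow minimum tax is the binding amount.

R$92448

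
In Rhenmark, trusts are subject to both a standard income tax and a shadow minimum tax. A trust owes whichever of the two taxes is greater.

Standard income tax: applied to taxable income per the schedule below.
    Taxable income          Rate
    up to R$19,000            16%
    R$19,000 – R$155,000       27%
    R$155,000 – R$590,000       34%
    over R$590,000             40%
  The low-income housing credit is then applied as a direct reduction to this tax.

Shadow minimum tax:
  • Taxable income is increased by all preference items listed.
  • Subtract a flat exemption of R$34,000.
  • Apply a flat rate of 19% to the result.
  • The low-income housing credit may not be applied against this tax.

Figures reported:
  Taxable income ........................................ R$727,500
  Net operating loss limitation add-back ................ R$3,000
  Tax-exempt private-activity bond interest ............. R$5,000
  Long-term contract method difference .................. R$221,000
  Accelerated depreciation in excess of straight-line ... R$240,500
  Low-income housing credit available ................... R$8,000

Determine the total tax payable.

R$234,660

Shadow minimum tax:
  Adjusted income: R$727,500 + R$3,000 + R$5,000 + R$221,000 + R$240,500 = R$1,197,000
  Less exemption R$34,000 → base R$1,163,000
  R$1,163,000 × 19% = R$220,970

Standard income tax:
  R$19,000 × 16% = R$3,040
  R$136,000 × 27% = R$36,720
  R$435,000 × 34% = R$147,900
  R$137,500 × 40% = R$55,000
  → R$242,660
  Less low-income housing credit R$8,000 → R$234,660

R$234,660 > R$220,970, so the standard income tax governs.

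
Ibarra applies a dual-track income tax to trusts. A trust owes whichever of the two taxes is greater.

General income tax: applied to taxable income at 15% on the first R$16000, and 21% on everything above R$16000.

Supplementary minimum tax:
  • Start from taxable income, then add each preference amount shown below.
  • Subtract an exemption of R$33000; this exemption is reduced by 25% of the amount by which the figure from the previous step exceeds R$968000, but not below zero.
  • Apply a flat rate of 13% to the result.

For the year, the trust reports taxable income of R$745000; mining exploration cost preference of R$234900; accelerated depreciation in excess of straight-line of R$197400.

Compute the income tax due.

General income tax:
  R$16000 × 15% = R$2400
  R$729000 × 21% = R$153090
  → R$155490

Supplementary minimum tax:
  Adjusted income: R$745000 + R$234900 + R$197400 = R$1177300
  Exemption: 25% × (R$1177300 − R$968000) = R$52325 ≥ R$33000, so the exemption is fully phased out
  Base: R$1177300 − R$0 = R$1177300
  R$1177300 × 13% = R$153049

R$155490 > R$153049, so the general income tax governs.

R$155490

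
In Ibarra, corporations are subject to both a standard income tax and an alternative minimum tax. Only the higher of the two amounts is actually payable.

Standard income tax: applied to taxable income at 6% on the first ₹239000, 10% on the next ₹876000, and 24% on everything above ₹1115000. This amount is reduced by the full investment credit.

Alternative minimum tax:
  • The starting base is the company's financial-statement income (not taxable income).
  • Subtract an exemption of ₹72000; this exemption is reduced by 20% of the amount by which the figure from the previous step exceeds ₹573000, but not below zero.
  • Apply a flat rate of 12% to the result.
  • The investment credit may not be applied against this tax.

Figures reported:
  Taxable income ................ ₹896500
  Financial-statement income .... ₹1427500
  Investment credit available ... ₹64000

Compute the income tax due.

₹171300

Standard income tax:
  ₹239000 × 6% = ₹14340
  ₹657500 × 10% = ₹65750
  → ₹80090
  Less investment credit ₹64000 → ₹16090

Alternative minimum tax:
  Base (financial-statement income): ₹1427500
  Exemption: 20% × (₹1427500 − ₹573000) = ₹170900 ≥ ₹72000, so the exemption is fully phased out
  Base: ₹1427500 − ₹0 = ₹1427500
  ₹1427500 × 12% = ₹171300

₹171300 > ₹16090, so the alternative minimum tax is the binding amount.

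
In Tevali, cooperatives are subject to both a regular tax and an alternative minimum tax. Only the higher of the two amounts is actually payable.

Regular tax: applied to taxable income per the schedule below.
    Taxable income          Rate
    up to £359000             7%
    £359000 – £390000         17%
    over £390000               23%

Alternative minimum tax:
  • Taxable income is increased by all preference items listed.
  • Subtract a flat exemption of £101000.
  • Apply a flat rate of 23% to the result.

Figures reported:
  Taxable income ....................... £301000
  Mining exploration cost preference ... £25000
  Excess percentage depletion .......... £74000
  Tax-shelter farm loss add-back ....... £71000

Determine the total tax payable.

£85100

Alternative minimum tax:
  Adjusted income: £301000 + £25000 + £74000 + £71000 = £471000
  Less exemption £101000 → base £370000
  £370000 × 23% = £85100

Regular tax:
  £301000 × 7% = £21070

£85100 > £21070, so the alternative minimum tax is the binding amount.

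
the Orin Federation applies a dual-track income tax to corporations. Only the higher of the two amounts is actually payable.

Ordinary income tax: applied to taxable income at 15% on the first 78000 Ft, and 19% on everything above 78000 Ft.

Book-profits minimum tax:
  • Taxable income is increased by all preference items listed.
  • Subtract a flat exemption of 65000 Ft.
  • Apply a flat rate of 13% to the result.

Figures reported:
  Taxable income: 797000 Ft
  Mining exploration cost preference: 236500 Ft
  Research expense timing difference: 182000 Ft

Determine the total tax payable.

Book-profits minimum tax:
  Adjusted income: 797000 Ft + 236500 Ft + 182000 Ft = 1215500 Ft
  Less exemption 65000 Ft → base 1150500 Ft
  1150500 Ft × 13% = 149565 Ft

Ordinary income tax:
  78000 Ft × 15% = 11700 Ft
  719000 Ft × 19% = 136610 Ft
  → 148310 Ft

149565 Ft > 148310 Ft, so the book-profits minimum tax is the binding amount.

149565 Ft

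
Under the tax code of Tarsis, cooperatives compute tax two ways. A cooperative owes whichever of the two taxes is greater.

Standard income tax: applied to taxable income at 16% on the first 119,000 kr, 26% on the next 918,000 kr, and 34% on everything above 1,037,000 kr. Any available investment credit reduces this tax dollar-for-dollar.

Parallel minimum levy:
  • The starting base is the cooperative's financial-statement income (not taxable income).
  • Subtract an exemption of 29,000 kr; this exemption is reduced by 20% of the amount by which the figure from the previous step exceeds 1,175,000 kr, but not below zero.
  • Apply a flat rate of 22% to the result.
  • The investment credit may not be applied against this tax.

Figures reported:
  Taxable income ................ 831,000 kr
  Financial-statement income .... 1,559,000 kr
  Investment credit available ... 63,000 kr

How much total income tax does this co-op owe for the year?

Parallel minimum levy:
  Base (financial-statement income): 1,559,000 kr
  Exemption: 20% × (1,559,000 kr − 1,175,000 kr) = 76,800 kr ≥ 29,000 kr, so the exemption is fully phased out
  Base: 1,559,000 kr − 0 kr = 1,559,000 kr
  1,559,000 kr × 22% = 342,980 kr

Standard income tax:
  119,000 kr × 16% = 19,040 kr
  712,000 kr × 26% = 185,120 kr
  → 204,160 kr
  Less investment credit 63,000 kr → 141,160 kr

342,980 kr > 141,160 kr, so the parallel minimum levy is the binding amount.

342,980 kr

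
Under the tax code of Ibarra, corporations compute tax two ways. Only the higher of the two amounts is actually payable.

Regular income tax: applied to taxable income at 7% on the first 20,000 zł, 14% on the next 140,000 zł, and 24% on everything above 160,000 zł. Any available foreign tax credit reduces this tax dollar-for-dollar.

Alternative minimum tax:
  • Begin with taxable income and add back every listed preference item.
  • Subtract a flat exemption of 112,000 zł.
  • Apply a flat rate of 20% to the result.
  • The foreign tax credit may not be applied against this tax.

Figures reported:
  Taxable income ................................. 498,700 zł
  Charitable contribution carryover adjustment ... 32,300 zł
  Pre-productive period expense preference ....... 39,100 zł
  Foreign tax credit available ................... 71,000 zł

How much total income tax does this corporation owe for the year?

91,620 zł

Regular income tax:
  20,000 zł × 7% = 1,400 zł
  140,000 zł × 14% = 19,600 zł
  338,700 zł × 24% = 81,288 zł
  → 102,288 zł
  Less foreign tax credit 71,000 zł → 31,288 zł

Alternative minimum tax:
  Adjusted income: 498,700 zł + 32,300 zł + 39,100 zł = 570,100 zł
  Less exemption 112,000 zł → base 458,100 zł
  458,100 zł × 20% = 91,620 zł

91,620 zł > 31,288 zł, so the alternative minimum tax is the binding amount.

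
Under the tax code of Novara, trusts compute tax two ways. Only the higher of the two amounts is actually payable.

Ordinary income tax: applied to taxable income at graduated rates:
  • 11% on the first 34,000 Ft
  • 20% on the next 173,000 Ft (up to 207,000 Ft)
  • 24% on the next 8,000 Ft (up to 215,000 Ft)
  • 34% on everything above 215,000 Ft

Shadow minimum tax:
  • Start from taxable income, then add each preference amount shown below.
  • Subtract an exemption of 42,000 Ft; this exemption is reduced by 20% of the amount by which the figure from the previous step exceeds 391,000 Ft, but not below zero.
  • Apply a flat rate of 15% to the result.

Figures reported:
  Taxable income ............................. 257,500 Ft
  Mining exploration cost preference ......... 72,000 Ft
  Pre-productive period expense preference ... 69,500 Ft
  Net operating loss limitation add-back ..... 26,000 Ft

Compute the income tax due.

58,470 Ft

Ordinary income tax:
  34,000 Ft × 11% = 3,740 Ft
  173,000 Ft × 20% = 34,600 Ft
  8,000 Ft × 24% = 1,920 Ft
  42,500 Ft × 34% = 14,450 Ft
  → 54,710 Ft

Shadow minimum tax:
  Adjusted income: 257,500 Ft + 72,000 Ft + 69,500 Ft + 26,000 Ft = 425,000 Ft
  Exemption: 42,000 Ft − 20% × (425,000 Ft − 391,000 Ft) = 42,000 Ft − 6,800 Ft = 35,200 Ft
  Base: 425,000 Ft − 35,200 Ft = 389,800 Ft
  389,800 Ft × 15% = 58,470 Ft

58,470 Ft > 54,710 Ft, so the shadow minimum tax is the binding amount.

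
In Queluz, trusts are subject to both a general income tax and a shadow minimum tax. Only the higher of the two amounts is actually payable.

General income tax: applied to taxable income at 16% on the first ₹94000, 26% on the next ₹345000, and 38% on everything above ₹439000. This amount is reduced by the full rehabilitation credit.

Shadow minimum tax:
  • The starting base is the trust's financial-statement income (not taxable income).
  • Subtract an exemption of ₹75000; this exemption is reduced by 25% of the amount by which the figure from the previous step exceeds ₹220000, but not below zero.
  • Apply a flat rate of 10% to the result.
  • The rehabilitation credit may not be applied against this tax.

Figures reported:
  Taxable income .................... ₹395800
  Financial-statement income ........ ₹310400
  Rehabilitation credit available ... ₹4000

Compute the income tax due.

₹89508

Shadow minimum tax:
  Base (financial-statement income): ₹310400
  Exemption: ₹75000 − 25% × (₹310400 − ₹220000) = ₹75000 − ₹22600 = ₹52400
  Base: ₹310400 − ₹52400 = ₹258000
  ₹258000 × 10% = ₹25800

General income tax:
  ₹94000 × 16% = ₹15040
  ₹301800 × 26% = ₹78468
  → ₹93508
  Less rehabilitation credit ₹4000 → ₹89508

₹89508 > ₹25800, so the general income tax governs.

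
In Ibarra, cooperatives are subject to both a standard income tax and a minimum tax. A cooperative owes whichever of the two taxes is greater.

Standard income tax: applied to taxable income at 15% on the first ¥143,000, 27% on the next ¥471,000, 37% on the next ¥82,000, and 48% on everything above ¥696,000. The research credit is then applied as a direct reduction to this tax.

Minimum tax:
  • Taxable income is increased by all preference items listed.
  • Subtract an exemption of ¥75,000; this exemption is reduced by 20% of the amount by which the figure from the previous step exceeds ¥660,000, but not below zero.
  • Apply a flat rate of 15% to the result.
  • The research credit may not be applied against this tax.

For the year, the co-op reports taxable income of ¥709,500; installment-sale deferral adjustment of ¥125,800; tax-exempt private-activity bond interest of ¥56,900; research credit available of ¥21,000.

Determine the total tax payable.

¥164,440

Minimum tax:
  Adjusted income: ¥709,500 + ¥125,800 + ¥56,900 = ¥892,200
  Exemption: ¥75,000 − 20% × (¥892,200 − ¥660,000) = ¥75,000 − ¥46,440 = ¥28,560
  Base: ¥892,200 − ¥28,560 = ¥863,640
  ¥863,640 × 15% = ¥129,546

Standard income tax:
  ¥143,000 × 15% = ¥21,450
  ¥471,000 × 27% = ¥127,170
  ¥82,000 × 37% = ¥30,340
  ¥13,500 × 48% = ¥6,480
  → ¥185,440
  Less research credit ¥21,000 → ¥164,440

¥164,440 > ¥129,546, so the standard income tax governs.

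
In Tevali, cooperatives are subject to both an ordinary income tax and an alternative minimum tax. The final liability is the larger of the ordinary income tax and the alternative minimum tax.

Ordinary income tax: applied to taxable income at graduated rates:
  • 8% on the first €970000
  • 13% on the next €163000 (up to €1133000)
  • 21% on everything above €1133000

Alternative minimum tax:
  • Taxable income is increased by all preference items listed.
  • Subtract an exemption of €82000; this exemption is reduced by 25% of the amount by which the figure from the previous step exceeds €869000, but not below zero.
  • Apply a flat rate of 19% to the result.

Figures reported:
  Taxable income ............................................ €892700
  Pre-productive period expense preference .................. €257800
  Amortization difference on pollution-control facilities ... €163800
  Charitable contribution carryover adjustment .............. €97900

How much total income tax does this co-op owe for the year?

Alternative minimum tax:
  Adjusted income: €892700 + €257800 + €163800 + €97900 = €1412200
  Exemption: 25% × (€1412200 − €869000) = €135800 ≥ €82000, so the exemption is fully phased out
  Base: €1412200 − €0 = €1412200
  €1412200 × 19% = €268318

Ordinary income tax:
  €892700 × 8% = €71416

€268318 > €71416, so the alternative minimum tax is the binding amount.

€268318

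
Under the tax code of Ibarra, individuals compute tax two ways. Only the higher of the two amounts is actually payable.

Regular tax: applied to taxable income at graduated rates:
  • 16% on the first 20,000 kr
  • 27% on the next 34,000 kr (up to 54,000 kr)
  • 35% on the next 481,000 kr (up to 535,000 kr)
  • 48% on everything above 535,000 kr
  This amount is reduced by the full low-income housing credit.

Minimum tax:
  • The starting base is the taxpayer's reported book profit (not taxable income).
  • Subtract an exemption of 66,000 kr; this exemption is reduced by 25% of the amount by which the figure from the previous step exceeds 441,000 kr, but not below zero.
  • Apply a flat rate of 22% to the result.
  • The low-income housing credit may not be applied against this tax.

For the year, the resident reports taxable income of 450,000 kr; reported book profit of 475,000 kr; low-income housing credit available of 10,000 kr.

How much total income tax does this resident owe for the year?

140,980 kr

Regular tax:
  20,000 kr × 16% = 3,200 kr
  34,000 kr × 27% = 9,180 kr
  396,000 kr × 35% = 138,600 kr
  → 150,980 kr
  Less low-income housing credit 10,000 kr → 140,980 kr

Minimum tax:
  Base (reported book profit): 475,000 kr
  Exemption: 66,000 kr − 25% × (475,000 kr − 441,000 kr) = 66,000 kr − 8,500 kr = 57,500 kr
  Base: 475,000 kr − 57,500 kr = 417,500 kr
  417,500 kr × 22% = 91,850 kr

140,980 kr > 91,850 kr, so the regular tax governs.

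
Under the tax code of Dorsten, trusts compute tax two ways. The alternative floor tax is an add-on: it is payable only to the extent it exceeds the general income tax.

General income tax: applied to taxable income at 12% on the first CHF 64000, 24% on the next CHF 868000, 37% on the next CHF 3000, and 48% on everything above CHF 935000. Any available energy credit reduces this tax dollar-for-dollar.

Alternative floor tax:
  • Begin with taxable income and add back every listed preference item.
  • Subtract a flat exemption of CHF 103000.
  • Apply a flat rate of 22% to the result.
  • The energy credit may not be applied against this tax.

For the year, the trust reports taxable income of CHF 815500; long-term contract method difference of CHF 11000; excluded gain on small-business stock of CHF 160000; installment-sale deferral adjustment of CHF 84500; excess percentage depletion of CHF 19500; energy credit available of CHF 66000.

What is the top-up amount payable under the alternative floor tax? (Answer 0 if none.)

Alternative floor tax:
  Adjusted income: CHF 815500 + CHF 11000 + CHF 160000 + CHF 84500 + CHF 19500 = CHF 1090500
  Less exemption CHF 103000 → base CHF 987500
  CHF 987500 × 22% = CHF 217250

General income tax:
  CHF 64000 × 12% = CHF 7680
  CHF 751500 × 24% = CHF 180360
  → CHF 188040
  Less energy credit CHF 66000 → CHF 122040

Excess of alternative floor tax over general income tax: CHF 217250 − CHF 122040 = CHF 95210.

CHF 95210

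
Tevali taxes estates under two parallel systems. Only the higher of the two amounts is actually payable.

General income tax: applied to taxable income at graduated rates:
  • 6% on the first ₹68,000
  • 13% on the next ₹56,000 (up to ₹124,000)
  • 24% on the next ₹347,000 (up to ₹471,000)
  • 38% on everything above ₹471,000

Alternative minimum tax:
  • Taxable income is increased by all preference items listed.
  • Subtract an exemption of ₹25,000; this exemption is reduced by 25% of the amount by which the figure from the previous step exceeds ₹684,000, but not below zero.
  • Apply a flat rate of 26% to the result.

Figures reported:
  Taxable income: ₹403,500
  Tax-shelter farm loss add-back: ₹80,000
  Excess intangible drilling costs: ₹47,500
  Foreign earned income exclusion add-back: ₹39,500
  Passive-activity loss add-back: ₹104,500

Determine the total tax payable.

₹169,000

Alternative minimum tax:
  Adjusted income: ₹403,500 + ₹80,000 + ₹47,500 + ₹39,500 + ₹104,500 = ₹675,000
  Exemption: ₹675,000 ≤ ₹684,000, so full ₹25,000 applies
  Base: ₹675,000 − ₹25,000 = ₹650,000
  ₹650,000 × 26% = ₹169,000

General income tax:
  ₹68,000 × 6% = ₹4,080
  ₹56,000 × 13% = ₹7,280
  ₹279,500 × 24% = ₹67,080
  → ₹78,440

₹169,000 > ₹78,440, so the alternative minimum tax is the binding amount.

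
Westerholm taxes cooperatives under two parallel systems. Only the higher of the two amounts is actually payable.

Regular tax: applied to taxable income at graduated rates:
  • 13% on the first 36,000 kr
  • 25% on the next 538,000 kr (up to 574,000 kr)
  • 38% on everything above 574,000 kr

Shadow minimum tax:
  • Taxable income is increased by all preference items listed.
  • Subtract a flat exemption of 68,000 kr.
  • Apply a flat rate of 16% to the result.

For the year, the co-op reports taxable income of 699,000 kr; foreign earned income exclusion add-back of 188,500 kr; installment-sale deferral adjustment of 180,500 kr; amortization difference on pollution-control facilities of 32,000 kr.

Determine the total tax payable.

186,680 kr

Regular tax:
  36,000 kr × 13% = 4,680 kr
  538,000 kr × 25% = 134,500 kr
  125,000 kr × 38% = 47,500 kr
  → 186,680 kr

Shadow minimum tax:
  Adjusted income: 699,000 kr + 188,500 kr + 180,500 kr + 32,000 kr = 1,100,000 kr
  Less exemption 68,000 kr → base 1,032,000 kr
  1,032,000 kr × 16% = 165,120 kr

186,680 kr > 165,120 kr, so the regular tax governs.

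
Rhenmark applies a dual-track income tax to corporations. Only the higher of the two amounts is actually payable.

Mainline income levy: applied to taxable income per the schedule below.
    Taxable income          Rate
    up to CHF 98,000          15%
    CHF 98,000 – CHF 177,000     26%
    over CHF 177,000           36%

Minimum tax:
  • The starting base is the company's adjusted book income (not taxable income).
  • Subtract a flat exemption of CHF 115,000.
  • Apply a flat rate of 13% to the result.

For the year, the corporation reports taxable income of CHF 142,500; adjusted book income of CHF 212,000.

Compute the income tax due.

Mainline income levy:
  CHF 98,000 × 15% = CHF 14,700
  CHF 44,500 × 26% = CHF 11,570
  → CHF 26,270

Minimum tax:
  Base (adjusted book income): CHF 212,000
  Less exemption CHF 115,000 → base CHF 97,000
  CHF 97,000 × 13% = CHF 12,610

CHF 26,270 > CHF 12,610, so the mainline income levy governs.

CHF 26,270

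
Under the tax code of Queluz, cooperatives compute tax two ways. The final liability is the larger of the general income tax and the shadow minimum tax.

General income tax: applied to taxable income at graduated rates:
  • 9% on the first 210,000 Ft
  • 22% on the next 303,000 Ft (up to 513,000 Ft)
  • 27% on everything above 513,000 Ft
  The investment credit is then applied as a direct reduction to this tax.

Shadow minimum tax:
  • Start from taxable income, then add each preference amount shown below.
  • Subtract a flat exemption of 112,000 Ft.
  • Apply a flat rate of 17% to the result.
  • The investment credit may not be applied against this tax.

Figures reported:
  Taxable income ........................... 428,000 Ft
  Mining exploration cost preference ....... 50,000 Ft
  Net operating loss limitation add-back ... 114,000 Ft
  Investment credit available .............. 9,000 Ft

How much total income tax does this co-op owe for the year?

General income tax:
  210,000 Ft × 9% = 18,900 Ft
  218,000 Ft × 22% = 47,960 Ft
  → 66,860 Ft
  Less investment credit 9,000 Ft → 57,860 Ft

Shadow minimum tax:
  Adjusted income: 428,000 Ft + 50,000 Ft + 114,000 Ft = 592,000 Ft
  Less exemption 112,000 Ft → base 480,000 Ft
  480,000 Ft × 17% = 81,600 Ft

81,600 Ft > 57,860 Ft, so the shadow minimum tax is the binding amount.

81,600 Ft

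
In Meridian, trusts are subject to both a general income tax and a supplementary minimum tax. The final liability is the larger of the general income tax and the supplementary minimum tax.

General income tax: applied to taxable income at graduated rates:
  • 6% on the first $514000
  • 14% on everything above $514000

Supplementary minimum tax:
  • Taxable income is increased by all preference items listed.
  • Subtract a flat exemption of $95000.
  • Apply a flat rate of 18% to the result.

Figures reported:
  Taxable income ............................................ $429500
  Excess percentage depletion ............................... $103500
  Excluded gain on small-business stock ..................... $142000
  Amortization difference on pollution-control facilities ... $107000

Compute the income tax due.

$123660

Supplementary minimum tax:
  Adjusted income: $429500 + $103500 + $142000 + $107000 = $782000
  Less exemption $95000 → base $687000
  $687000 × 18% = $123660

General income tax:
  $429500 × 6% = $25770

$123660 > $25770, so the supplementary minimum tax is the binding amount.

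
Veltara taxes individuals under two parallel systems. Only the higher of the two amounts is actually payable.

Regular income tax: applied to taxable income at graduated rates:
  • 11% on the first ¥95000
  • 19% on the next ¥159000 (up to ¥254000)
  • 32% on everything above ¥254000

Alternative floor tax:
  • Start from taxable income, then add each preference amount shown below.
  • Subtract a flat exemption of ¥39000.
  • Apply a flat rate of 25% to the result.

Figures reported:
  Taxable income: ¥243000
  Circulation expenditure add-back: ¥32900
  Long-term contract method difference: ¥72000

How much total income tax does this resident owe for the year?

¥77225

Regular income tax:
  ¥95000 × 11% = ¥10450
  ¥148000 × 19% = ¥28120
  → ¥38570

Alternative floor tax:
  Adjusted income: ¥243000 + ¥32900 + ¥72000 = ¥347900
  Less exemption ¥39000 → base ¥308900
  ¥308900 × 25% = ¥77225

¥77225 > ¥38570, so the alternative floor tax is the binding amount.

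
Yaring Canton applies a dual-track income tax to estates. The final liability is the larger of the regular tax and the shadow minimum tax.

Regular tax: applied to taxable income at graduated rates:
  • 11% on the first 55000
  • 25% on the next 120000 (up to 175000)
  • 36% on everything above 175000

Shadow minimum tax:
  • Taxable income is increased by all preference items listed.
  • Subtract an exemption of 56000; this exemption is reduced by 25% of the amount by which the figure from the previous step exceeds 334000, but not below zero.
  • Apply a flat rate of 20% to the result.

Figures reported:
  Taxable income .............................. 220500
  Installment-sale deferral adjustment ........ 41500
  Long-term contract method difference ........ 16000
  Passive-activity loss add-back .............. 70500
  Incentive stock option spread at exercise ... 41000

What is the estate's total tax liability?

69475

Regular tax:
  55000 × 11% = 6050
  120000 × 25% = 30000
  45500 × 36% = 16380
  → 52430

Shadow minimum tax:
  Adjusted income: 220500 + 41500 + 16000 + 70500 + 41000 = 389500
  Exemption: 56000 − 25% × (389500 − 334000) = 56000 − 13875 = 42125
  Base: 389500 − 42125 = 347375
  347375 × 20% = 69475

69475 > 52430, so the shadow minimum tax is the binding amount.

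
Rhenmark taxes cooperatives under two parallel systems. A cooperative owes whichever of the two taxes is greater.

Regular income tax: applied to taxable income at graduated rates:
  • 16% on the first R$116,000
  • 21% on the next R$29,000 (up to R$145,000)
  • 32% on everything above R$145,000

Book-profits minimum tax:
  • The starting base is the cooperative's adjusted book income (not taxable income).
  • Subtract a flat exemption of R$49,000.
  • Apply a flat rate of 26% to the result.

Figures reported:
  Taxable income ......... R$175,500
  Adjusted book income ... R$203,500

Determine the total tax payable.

R$40,170

Book-profits minimum tax:
  Base (adjusted book income): R$203,500
  Less exemption R$49,000 → base R$154,500
  R$154,500 × 26% = R$40,170

Regular income tax:
  R$116,000 × 16% = R$18,560
  R$29,000 × 21% = R$6,090
  R$30,500 × 32% = R$9,760
  → R$34,410

R$40,170 > R$34,410, so the book-profits minimum tax is the binding amount.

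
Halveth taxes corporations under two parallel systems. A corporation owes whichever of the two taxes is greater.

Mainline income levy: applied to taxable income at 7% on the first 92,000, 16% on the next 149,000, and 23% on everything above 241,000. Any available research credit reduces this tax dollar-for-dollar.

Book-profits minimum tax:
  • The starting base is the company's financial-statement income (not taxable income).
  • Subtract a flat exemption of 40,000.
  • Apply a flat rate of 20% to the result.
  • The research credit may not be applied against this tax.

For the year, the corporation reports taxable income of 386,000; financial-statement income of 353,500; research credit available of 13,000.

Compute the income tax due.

Mainline income levy:
  92,000 × 7% = 6,440
  149,000 × 16% = 23,840
  145,000 × 23% = 33,350
  → 63,630
  Less research credit 13,000 → 50,630

Book-profits minimum tax:
  Base (financial-statement income): 353,500
  Less exemption 40,000 → base 313,500
  313,500 × 20% = 62,700

62,700 > 50,630, so the book-profits minimum tax is the binding amount.

62,700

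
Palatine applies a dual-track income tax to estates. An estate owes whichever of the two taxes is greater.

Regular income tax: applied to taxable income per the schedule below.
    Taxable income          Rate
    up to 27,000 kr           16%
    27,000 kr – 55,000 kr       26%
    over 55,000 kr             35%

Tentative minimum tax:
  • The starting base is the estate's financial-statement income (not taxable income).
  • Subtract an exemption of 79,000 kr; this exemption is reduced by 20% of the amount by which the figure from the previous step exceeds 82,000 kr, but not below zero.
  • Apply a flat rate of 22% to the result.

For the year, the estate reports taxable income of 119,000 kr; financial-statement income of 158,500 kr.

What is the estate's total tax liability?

34,000 kr

Tentative minimum tax:
  Base (financial-statement income): 158,500 kr
  Exemption: 79,000 kr − 20% × (158,500 kr − 82,000 kr) = 79,000 kr − 15,300 kr = 63,700 kr
  Base: 158,500 kr − 63,700 kr = 94,800 kr
  94,800 kr × 22% = 20,856 kr

Regular income tax:
  27,000 kr × 16% = 4,320 kr
  28,000 kr × 26% = 7,280 kr
  64,000 kr × 35% = 22,400 kr
  → 34,000 kr

34,000 kr > 20,856 kr, so the regular income tax governs.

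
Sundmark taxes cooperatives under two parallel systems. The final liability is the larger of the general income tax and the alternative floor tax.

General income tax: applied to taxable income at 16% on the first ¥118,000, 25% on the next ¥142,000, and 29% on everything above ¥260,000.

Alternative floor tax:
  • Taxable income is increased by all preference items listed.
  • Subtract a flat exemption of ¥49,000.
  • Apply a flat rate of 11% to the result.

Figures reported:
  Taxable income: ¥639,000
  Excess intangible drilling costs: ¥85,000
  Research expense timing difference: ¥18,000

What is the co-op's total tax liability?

General income tax:
  ¥118,000 × 16% = ¥18,880
  ¥142,000 × 25% = ¥35,500
  ¥379,000 × 29% = ¥109,910
  → ¥164,290

Alternative floor tax:
  Adjusted income: ¥639,000 + ¥85,000 + ¥18,000 = ¥742,000
  Less exemption ¥49,000 → base ¥693,000
  ¥693,000 × 11% = ¥76,230

¥164,290 > ¥76,230, so the general income tax governs.

¥164,290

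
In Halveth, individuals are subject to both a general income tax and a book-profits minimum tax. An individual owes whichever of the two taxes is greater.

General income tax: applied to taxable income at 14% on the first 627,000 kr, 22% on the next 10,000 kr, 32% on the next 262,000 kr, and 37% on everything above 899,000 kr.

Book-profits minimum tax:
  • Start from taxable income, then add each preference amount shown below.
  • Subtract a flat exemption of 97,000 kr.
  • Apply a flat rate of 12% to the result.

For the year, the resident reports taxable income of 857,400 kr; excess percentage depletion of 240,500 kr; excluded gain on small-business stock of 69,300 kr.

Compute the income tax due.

General income tax:
  627,000 kr × 14% = 87,780 kr
  10,000 kr × 22% = 2,200 kr
  220,400 kr × 32% = 70,528 kr
  → 160,508 kr

Book-profits minimum tax:
  Adjusted income: 857,400 kr + 240,500 kr + 69,300 kr = 1,167,200 kr
  Less exemption 97,000 kr → base 1,070,200 kr
  1,070,200 kr × 12% = 128,424 kr

160,508 kr > 128,424 kr, so the general income tax governs.

160,508 kr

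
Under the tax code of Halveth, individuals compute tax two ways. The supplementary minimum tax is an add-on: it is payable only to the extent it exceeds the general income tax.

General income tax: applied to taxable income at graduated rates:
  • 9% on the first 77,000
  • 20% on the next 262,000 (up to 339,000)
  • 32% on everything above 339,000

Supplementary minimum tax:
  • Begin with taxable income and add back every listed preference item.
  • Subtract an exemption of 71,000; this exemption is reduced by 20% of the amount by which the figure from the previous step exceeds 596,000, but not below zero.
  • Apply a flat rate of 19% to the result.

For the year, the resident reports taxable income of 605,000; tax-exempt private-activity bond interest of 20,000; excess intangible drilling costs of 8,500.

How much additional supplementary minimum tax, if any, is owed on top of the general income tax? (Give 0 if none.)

Supplementary minimum tax:
  Adjusted income: 605,000 + 20,000 + 8,500 = 633,500
  Exemption: 71,000 − 20% × (633,500 − 596,000) = 71,000 − 7,500 = 63,500
  Base: 633,500 − 63,500 = 570,000
  570,000 × 19% = 108,300

General income tax:
  77,000 × 9% = 6,930
  262,000 × 20% = 52,400
  266,000 × 32% = 85,120
  → 144,450

108,300 ≤ 144,450, so no add-on is due.

0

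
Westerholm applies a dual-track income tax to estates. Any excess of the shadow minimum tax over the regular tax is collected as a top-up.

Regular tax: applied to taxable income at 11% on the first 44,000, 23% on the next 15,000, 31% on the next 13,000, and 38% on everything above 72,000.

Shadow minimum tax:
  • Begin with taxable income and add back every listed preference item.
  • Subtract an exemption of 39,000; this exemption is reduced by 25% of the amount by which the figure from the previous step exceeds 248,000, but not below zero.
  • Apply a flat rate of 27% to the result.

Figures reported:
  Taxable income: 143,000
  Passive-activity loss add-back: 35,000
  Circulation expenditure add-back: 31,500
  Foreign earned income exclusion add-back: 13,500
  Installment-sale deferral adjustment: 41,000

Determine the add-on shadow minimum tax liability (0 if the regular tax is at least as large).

Shadow minimum tax:
  Adjusted income: 143,000 + 35,000 + 31,500 + 13,500 + 41,000 = 264,000
  Exemption: 39,000 − 25% × (264,000 − 248,000) = 39,000 − 4,000 = 35,000
  Base: 264,000 − 35,000 = 229,000
  229,000 × 27% = 61,830

Regular tax:
  44,000 × 11% = 4,840
  15,000 × 23% = 3,450
  13,000 × 31% = 4,030
  71,000 × 38% = 26,980
  → 39,300

Excess of shadow minimum tax over regular tax: 61,830 − 39,300 = 22,530.

22,530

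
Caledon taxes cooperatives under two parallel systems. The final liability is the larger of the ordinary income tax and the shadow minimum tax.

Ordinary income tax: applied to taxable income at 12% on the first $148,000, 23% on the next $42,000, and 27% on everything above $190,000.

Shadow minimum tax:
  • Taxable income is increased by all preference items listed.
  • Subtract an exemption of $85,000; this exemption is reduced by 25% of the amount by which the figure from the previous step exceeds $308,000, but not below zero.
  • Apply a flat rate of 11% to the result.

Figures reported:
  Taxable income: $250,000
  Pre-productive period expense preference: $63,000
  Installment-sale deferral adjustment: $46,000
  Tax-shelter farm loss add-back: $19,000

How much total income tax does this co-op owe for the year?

Shadow minimum tax:
  Adjusted income: $250,000 + $63,000 + $46,000 + $19,000 = $378,000
  Exemption: $85,000 − 25% × ($378,000 − $308,000) = $85,000 − $17,500 = $67,500
  Base: $378,000 − $67,500 = $310,500
  $310,500 × 11% = $34,155

Ordinary income tax:
  $148,000 × 12% = $17,760
  $42,000 × 23% = $9,660
  $60,000 × 27% = $16,200
  → $43,620

$43,620 > $34,155, so the ordinary income tax governs.

$43,620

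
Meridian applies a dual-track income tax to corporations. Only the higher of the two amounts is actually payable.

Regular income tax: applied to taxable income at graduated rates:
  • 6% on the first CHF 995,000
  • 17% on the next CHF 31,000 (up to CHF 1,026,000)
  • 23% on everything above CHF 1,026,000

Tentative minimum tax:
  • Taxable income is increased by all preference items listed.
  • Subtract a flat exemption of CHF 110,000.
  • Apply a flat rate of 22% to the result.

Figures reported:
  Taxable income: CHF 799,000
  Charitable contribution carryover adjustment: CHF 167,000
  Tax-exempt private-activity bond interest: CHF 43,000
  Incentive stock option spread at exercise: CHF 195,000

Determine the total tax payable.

CHF 240,680

Regular income tax:
  CHF 799,000 × 6% = CHF 47,940

Tentative minimum tax:
  Adjusted income: CHF 799,000 + CHF 167,000 + CHF 43,000 + CHF 195,000 = CHF 1,204,000
  Less exemption CHF 110,000 → base CHF 1,094,000
  CHF 1,094,000 × 22% = CHF 240,680

CHF 240,680 > CHF 47,940, so the tentative minimum tax is the binding amount.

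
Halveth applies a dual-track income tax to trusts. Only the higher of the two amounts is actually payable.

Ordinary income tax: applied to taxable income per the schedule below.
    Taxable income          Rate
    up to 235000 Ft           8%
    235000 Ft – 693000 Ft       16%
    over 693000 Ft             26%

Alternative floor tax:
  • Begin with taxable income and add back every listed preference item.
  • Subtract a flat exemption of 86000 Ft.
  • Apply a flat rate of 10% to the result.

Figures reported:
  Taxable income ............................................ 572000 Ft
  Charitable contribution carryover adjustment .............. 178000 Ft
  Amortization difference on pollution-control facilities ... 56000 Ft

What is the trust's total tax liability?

72720 Ft

Ordinary income tax:
  235000 Ft × 8% = 18800 Ft
  337000 Ft × 16% = 53920 Ft
  → 72720 Ft

Alternative floor tax:
  Adjusted income: 572000 Ft + 178000 Ft + 56000 Ft = 806000 Ft
  Less exemption 86000 Ft → base 720000 Ft
  720000 Ft × 10% = 72000 Ft

72720 Ft > 72000 Ft, so the ordinary income tax governs.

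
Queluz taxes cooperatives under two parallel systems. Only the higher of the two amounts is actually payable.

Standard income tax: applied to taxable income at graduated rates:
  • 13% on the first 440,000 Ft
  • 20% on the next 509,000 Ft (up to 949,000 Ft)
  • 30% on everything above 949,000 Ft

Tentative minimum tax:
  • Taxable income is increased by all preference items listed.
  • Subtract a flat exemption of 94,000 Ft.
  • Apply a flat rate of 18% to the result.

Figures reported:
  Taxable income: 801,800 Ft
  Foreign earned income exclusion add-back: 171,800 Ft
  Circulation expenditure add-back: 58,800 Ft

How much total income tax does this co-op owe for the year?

Standard income tax:
  440,000 Ft × 13% = 57,200 Ft
  361,800 Ft × 20% = 72,360 Ft
  → 129,560 Ft

Tentative minimum tax:
  Adjusted income: 801,800 Ft + 171,800 Ft + 58,800 Ft = 1,032,400 Ft
  Less exemption 94,000 Ft → base 938,400 Ft
  938,400 Ft × 18% = 168,912 Ft

168,912 Ft > 129,560 Ft, so the tentative minimum tax is the binding amount.

168,912 Ft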